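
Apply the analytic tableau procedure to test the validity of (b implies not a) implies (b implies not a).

Assume the negation and expand:
Initial set: {not ((b implies not a) implies (b implies not a))}.
not ((b implies not a) implies (b implies not a)): α-rule — add (b implies not a), not (b implies not a).
not (b implies not a): α-rule — add b, not not a.
(b implies not a): β-rule — branch into not b  //  not a.
  branch 1 (add not b):
    × closes — contains both b and not b.
  branch 2 (add not a):
    × closes — contains both a and not a.
All 2 branches close.
Every branch closed, so the negation is unsatisfiable and the formula is valid.

Valid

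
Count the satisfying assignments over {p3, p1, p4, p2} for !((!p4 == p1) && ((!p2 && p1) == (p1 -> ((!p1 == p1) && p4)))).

14

Initial set: {T !((!p4 == p1) && ((!p2 && p1) == (p1 -> ((!p1 == p1) && p4))))}.
T !((!p4 == p1) && ((!p2 && p1) == (p1 -> ((!p1 == p1) && p4)))): β-rule — branch into F (!p4 == p1)  //  F ((!p2 && p1) == (p1 -> ((!p1 == p1) && p4))).
  branch 1 (add F (!p4 == p1)):
    F (!p4 == p1): β-rule — branch into T !p4, F p1  //  F !p4, T p1.
      branch 1.1 (add T !p4, F p1):
        ○ open, literals {p1=false, p4=false}.
      branch 1.2 (add F !p4, T p1):
        ○ open, literals {p1=true, p4=true}.
  branch 2 (add F ((!p2 && p1) == (p1 -> ((!p1 == p1) && p4)))):
    F ((!p2 && p1) == (p1 -> ((!p1 == p1) && p4))): β-rule — branch into T (!p2 && p1), F (p1 -> ((!p1 == p1) && p4))  //  F (!p2 && p1), T (p1 -> ((!p1 == p1) && p4)).
      branch 2.1 (add T (!p2 && p1), F (p1 -> ((!p1 == p1) && p4))):
        T (!p2 && p1): α-rule — add T !p2, T p1.
        F (p1 -> ((!p1 == p1) && p4)): α-rule — add T p1, F ((!p1 == p1) && p4).
        F ((!p1 == p1) && p4): β-rule — branch into F (!p1 == p1)  //  F p4.
          branch 2.1.1 (add F (!p1 == p1)):
            F (!p1 == p1): β-rule — branch into T !p1, F p1  //  F !p1, T p1.
              branch 2.1.1.1 (add T !p1, F p1):
                × closes — contains both p1 and !p1.
              branch 2.1.1.2 (add F !p1, T p1):
                ○ open, literals {p1=true, p2=false}.
          branch 2.1.2 (add F p4):
            ○ open, literals {p1=true, p2=false, p4=false}.
      branch 2.2 (add F (!p2 && p1), T (p1 -> ((!p1 == p1) && p4))):
        F (!p2 && p1): β-rule — branch into F !p2  //  F p1.
          branch 2.2.1 (add F !p2):
            T (p1 -> ((!p1 == p1) && p4)): β-rule — branch into F p1  //  T ((!p1 == p1) && p4).
              branch 2.2.1.1 (add F p1):
                ○ open, literals {p1=false, p2=true}.
              branch 2.2.1.2 (add T ((!p1 == p1) && p4)):
                T ((!p1 == p1) && p4): α-rule — add T (!p1 == p1), T p4.
                T (!p1 == p1): β-rule — branch into T !p1, T p1  //  F !p1, F p1.
                  branch 2.2.1.2.1 (add T !p1, T p1):
                    × closes — contains both p1 and !p1.
                  branch 2.2.1.2.2 (add F !p1, F p1):
                    × closes — contains both p1 and !p1.
          branch 2.2.2 (add F p1):
            T (p1 -> ((!p1 == p1) && p4)): β-rule — branch into F p1  //  T ((!p1 == p1) && p4).
              branch 2.2.2.1 (add F p1):
                ○ open, literals {p1=false}.
              branch 2.2.2.2 (add T ((!p1 == p1) && p4)):
                T ((!p1 == p1) && p4): α-rule — add T (!p1 == p1), T p4.
                T (!p1 == p1): β-rule — branch into T !p1, T p1  //  F !p1, F p1.
                  branch 2.2.2.2.1 (add T !p1, T p1):
                    × closes — contains both p1 and !p1.
                  branch 2.2.2.2.2 (add F !p1, F p1):
                    × closes — contains both p1 and !p1.
5 branches closed, 6 open.
Each open branch fixes some atoms; the unmentioned ones are free. Counting distinct full assignments: branch {p1=false, p4=false} (p3, p2) contributes 4 new; branch {p1=true, p4=true} (p3, p2) contributes 4 new; branch {p1=true, p2=false} (p3, p4) contributes 2 new; branch {p1=true, p2=false, p4=false} (p3) contributes 0 new; branch {p1=false, p2=true} (p3, p4) contributes 2 new; branch {p1=false} (p3, p4, p2) contributes 2 new. Total: 14.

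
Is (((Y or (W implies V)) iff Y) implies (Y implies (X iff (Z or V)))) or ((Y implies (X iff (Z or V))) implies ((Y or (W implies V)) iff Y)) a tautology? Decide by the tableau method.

Valid

Assume the negation and expand:
Initial set: {not ((((Y or (W implies V)) iff Y) implies (Y implies (X iff (Z or V)))) or ((Y implies (X iff (Z or V))) implies ((Y or (W implies V)) iff Y)))}.
not ((((Y or (W implies V)) iff Y) implies (Y implies (X iff (Z or V)))) or ((Y implies (X iff (Z or V))) implies ((Y or (W implies V)) iff Y))): α-rule — add not (((Y or (W implies V)) iff Y) implies (Y implies (X iff (Z or V)))), not ((Y implies (X iff (Z or V))) implies ((Y or (W implies V)) iff Y)).
not (((Y or (W implies V)) iff Y) implies (Y implies (X iff (Z or V)))): α-rule — add ((Y or (W implies V)) iff Y), not (Y implies (X iff (Z or V))).
not ((Y implies (X iff (Z or V))) implies ((Y or (W implies V)) iff Y)): α-rule — add (Y implies (X iff (Z or V))), not ((Y or (W implies V)) iff Y).
not (Y implies (X iff (Z or V))): α-rule — add Y, not (X iff (Z or V)).
((Y or (W implies V)) iff Y): β-rule — branch into (Y or (W implies V)), Y  //  not (Y or (W implies V)), not Y.
  branch 1 (add (Y or (W implies V)), Y):
    (Y implies (X iff (Z or V))): β-rule — branch into not Y  //  (X iff (Z or V)).
      branch 1.1 (add not Y):
        × closes — contains both Y and not Y.
      branch 1.2 (add (X iff (Z or V))):
        not ((Y or (W implies V)) iff Y): β-rule — branch into (Y or (W implies V)), not Y  //  not (Y or (W implies V)), Y.
          branch 1.2.1 (add (Y or (W implies V)), not Y):
            × closes — contains both Y and not Y.
          branch 1.2.2 (add not (Y or (W implies V)), Y):
            not (Y or (W implies V)): α-rule — add not Y, not (W implies V).
            × closes — contains both Y and not Y.
  branch 2 (add not (Y or (W implies V)), not Y):
    × closes — contains both Y and not Y.
All 4 branches close.
Every branch closed, so the negation is unsatisfiable and the formula is valid.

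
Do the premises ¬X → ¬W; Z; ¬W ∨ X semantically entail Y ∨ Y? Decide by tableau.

Initial set: {(¬X → ¬W); Z; (¬W ∨ X); ¬(Y ∨ Y)}.
¬(Y ∨ Y): α-rule — add ¬Y, ¬Y.
(¬X → ¬W): β-rule — branch into ¬¬X  //  ¬W.
  branch 1 (add ¬¬X):
    (¬W ∨ X): β-rule — branch into ¬W  //  X.
      branch 1.1 (add ¬W):
        ○ open, literals {W=false, X=true, Y=false, Z=true}.
      branch 1.2 (add X):
        ○ open, literals {X=true, Y=false, Z=true}.
  branch 2 (add ¬W):
    (¬W ∨ X): β-rule — branch into ¬W  //  X.
      branch 2.1 (add ¬W):
        ○ open, literals {W=false, Y=false, Z=true}.
      branch 2.2 (add X):
        ○ open, literals {W=false, X=true, Y=false, Z=true}.
0 branches closed, 4 open.
An open branch gives a countermodel: W=false, X=true, Y=false, Z=true (unmentioned atoms arbitrary); the premises hold there but the conclusion fails.

No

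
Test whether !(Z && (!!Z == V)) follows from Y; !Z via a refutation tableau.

Yes

Initial set: {Y; !Z; !!(Z && (!!Z == V))}.
!!(Z && (!!Z == V)): α-rule — add Z, (!!Z == V).
× closes — contains both Z and !Z.
All 1 branch closes.
Every branch closed, so the premises entail the conclusion.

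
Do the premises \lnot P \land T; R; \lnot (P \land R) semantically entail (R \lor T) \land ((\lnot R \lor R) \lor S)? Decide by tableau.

Yes

Initial set: {(\lnot P \land T); R; \lnot (P \land R); \lnot ((R \lor T) \land ((\lnot R \lor R) \lor S))}.
(\lnot P \land T): α-rule — add \lnot P, T.
\lnot (P \land R): β-rule — branch into \lnot P  //  \lnot R.
  branch 1 (add \lnot P):
    \lnot ((R \lor T) \land ((\lnot R \lor R) \lor S)): β-rule — branch into \lnot (R \lor T)  //  \lnot ((\lnot R \lor R) \lor S).
      branch 1.1 (add \lnot (R \lor T)):
        \lnot (R \lor T): α-rule — add \lnot R, \lnot T.
        × closes — contains both R and \lnot R.
      branch 1.2 (add \lnot ((\lnot R \lor R) \lor S)):
        \lnot ((\lnot R \lor R) \lor S): α-rule — add \lnot (\lnot R \lor R), \lnot S.
        \lnot (\lnot R \lor R): α-rule — add \lnot \lnot R, \lnot R.
        × closes — contains both R and \lnot R.
  branch 2 (add \lnot R):
    × closes — contains both R and \lnot R.
All 3 branches close.
Every branch closed, so the premises entail the conclusion.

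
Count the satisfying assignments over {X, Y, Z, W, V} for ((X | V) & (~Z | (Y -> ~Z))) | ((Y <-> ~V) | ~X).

30

Initial set: {(((X | V) & (~Z | (Y -> ~Z))) | ((Y <-> ~V) | ~X))}.
(((X | V) & (~Z | (Y -> ~Z))) | ((Y <-> ~V) | ~X)): β-rule — branch into ((X | V) & (~Z | (Y -> ~Z)))  //  ((Y <-> ~V) | ~X).
  branch 1 (add ((X | V) & (~Z | (Y -> ~Z)))):
    ((X | V) & (~Z | (Y -> ~Z))): α-rule — add (X | V), (~Z | (Y -> ~Z)).
    (X | V): β-rule — branch into X  //  V.
      branch 1.1 (add X):
        (~Z | (Y -> ~Z)): β-rule — branch into ~Z  //  (Y -> ~Z).
          branch 1.1.1 (add ~Z):
            ○ open, literals {X=1, Z=0}.
          branch 1.1.2 (add (Y -> ~Z)):
            (Y -> ~Z): β-rule — branch into ~Y  //  ~Z.
              branch 1.1.2.1 (add ~Y):
                ○ open, literals {X=1, Y=0}.
              branch 1.1.2.2 (add ~Z):
                ○ open, literals {X=1, Z=0}.
      branch 1.2 (add V):
        (~Z | (Y -> ~Z)): β-rule — branch into ~Z  //  (Y -> ~Z).
          branch 1.2.1 (add ~Z):
            ○ open, literals {V=1, Z=0}.
          branch 1.2.2 (add (Y -> ~Z)):
            (Y -> ~Z): β-rule — branch into ~Y  //  ~Z.
              branch 1.2.2.1 (add ~Y):
                ○ open, literals {V=1, Y=0}.
              branch 1.2.2.2 (add ~Z):
                ○ open, literals {V=1, Z=0}.
  branch 2 (add ((Y <-> ~V) | ~X)):
    ((Y <-> ~V) | ~X): β-rule — branch into (Y <-> ~V)  //  ~X.
      branch 2.1 (add (Y <-> ~V)):
        (Y <-> ~V): β-rule — branch into Y, ~V  //  ~Y, ~~V.
          branch 2.1.1 (add Y, ~V):
            ○ open, literals {V=0, Y=1}.
          branch 2.1.2 (add ~Y, ~~V):
            ○ open, literals {V=1, Y=0}.
      branch 2.2 (add ~X):
        ○ open, literals {X=0}.
0 branches closed, 9 open.
Each open branch fixes some atoms; the unmentioned ones are free. Counting distinct full assignments: branch {X=1, Z=0} (Y, W, V) contributes 8 new; branch {X=1, Y=0} (Z, W, V) contributes 4 new; branch {X=1, Z=0} (Y, W, V) contributes 0 new; branch {V=1, Z=0} (X, Y, W) contributes 4 new; branch {V=1, Y=0} (X, Z, W) contributes 2 new; branch {V=1, Z=0} (X, Y, W) contributes 0 new; branch {V=0, Y=1} (X, Z, W) contributes 6 new; branch {V=1, Y=0} (X, Z, W) contributes 0 new; branch {X=0} (Y, Z, W, V) contributes 6 new. Total: 30.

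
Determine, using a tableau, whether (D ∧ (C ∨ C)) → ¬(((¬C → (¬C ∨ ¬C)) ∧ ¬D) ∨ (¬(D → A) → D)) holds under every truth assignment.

Not valid

Assume the negation and expand:
Initial set: {¬((D ∧ (C ∨ C)) → ¬(((¬C → (¬C ∨ ¬C)) ∧ ¬D) ∨ (¬(D → A) → D)))}.
¬((D ∧ (C ∨ C)) → ¬(((¬C → (¬C ∨ ¬C)) ∧ ¬D) ∨ (¬(D → A) → D))): α-rule — add (D ∧ (C ∨ C)), ¬¬(((¬C → (¬C ∨ ¬C)) ∧ ¬D) ∨ (¬(D → A) → D)).
(D ∧ (C ∨ C)): α-rule — add D, (C ∨ C).
¬¬(((¬C → (¬C ∨ ¬C)) ∧ ¬D) ∨ (¬(D → A) → D)): β-rule — branch into ((¬C → (¬C ∨ ¬C)) ∧ ¬D)  //  (¬(D → A) → D).
  branch 1 (add ((¬C → (¬C ∨ ¬C)) ∧ ¬D)):
    ((¬C → (¬C ∨ ¬C)) ∧ ¬D): α-rule — add (¬C → (¬C ∨ ¬C)), ¬D.
    × closes — contains both D and ¬D.
  branch 2 (add (¬(D → A) → D)):
    (C ∨ C): β-rule — branch into C  //  C.
      branch 2.1 (add C):
        (¬(D → A) → D): β-rule — branch into ¬¬(D → A)  //  D.
          branch 2.1.1 (add ¬¬(D → A)):
            ¬¬(D → A): β-rule — branch into ¬D  //  A.
              branch 2.1.1.1 (add ¬D):
                × closes — contains both D and ¬D.
              branch 2.1.1.2 (add A):
                ○ open, literals {A=1, C=1, D=1}.
          branch 2.1.2 (add D):
            ○ open, literals {C=1, D=1}.
      branch 2.2 (add C):
        (¬(D → A) → D): β-rule — branch into ¬¬(D → A)  //  D.
          branch 2.2.1 (add ¬¬(D → A)):
            ¬¬(D → A): β-rule — branch into ¬D  //  A.
              branch 2.2.1.1 (add ¬D):
                × closes — contains both D and ¬D.
              branch 2.2.1.2 (add A):
                ○ open, literals {A=1, C=1, D=1}.
          branch 2.2.2 (add D):
            ○ open, literals {C=1, D=1}.
3 branches closed, 4 open.
An open branch gives a countermodel: A=1, C=1, D=1 (unmentioned atoms arbitrary); under it the original formula is false.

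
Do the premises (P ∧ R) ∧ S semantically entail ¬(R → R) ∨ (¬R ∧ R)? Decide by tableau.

No

Initial set: {((P ∧ R) ∧ S); ¬(¬(R → R) ∨ (¬R ∧ R))}.
((P ∧ R) ∧ S): α-rule — add (P ∧ R), S.
¬(¬(R → R) ∨ (¬R ∧ R)): α-rule — add ¬¬(R → R), ¬(¬R ∧ R).
(P ∧ R): α-rule — add P, R.
¬¬(R → R): β-rule — branch into ¬R  //  R.
  branch 1 (add ¬R):
    × closes — contains both R and ¬R.
  branch 2 (add R):
    ¬(¬R ∧ R): β-rule — branch into ¬¬R  //  ¬R.
      branch 2.1 (add ¬¬R):
        ○ open, literals {P=1, R=1, S=1}.
      branch 2.2 (add ¬R):
        × closes — contains both R and ¬R.
2 branches closed, 1 open.
An open branch gives a countermodel: P=1, R=1, S=1 (unmentioned atoms arbitrary); the premises hold there but the conclusion fails.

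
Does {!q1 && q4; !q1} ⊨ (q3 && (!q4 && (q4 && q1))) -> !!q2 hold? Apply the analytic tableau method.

Initial set: {(!q1 && q4); !q1; !((q3 && (!q4 && (q4 && q1))) -> !!q2)}.
(!q1 && q4): α-rule — add !q1, q4.
!((q3 && (!q4 && (q4 && q1))) -> !!q2): α-rule — add (q3 && (!q4 && (q4 && q1))), !!!q2.
(q3 && (!q4 && (q4 && q1))): α-rule — add q3, (!q4 && (q4 && q1)).
!!!q2: drop double negation, giving !q2.
(!q4 && (q4 && q1)): α-rule — add !q4, (q4 && q1).
× closes — contains both q4 and !q4.
All 1 branch closes.
Every branch closed, so the premises entail the conclusion.

Yes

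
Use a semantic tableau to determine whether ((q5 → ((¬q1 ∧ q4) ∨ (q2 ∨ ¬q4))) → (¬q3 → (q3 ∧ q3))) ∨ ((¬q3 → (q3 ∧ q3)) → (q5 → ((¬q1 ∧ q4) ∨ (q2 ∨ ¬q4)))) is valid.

Valid

Assume the negation and expand:
Initial set: {F (((q5 → ((¬q1 ∧ q4) ∨ (q2 ∨ ¬q4))) → (¬q3 → (q3 ∧ q3))) ∨ ((¬q3 → (q3 ∧ q3)) → (q5 → ((¬q1 ∧ q4) ∨ (q2 ∨ ¬q4)))))}.
F (((q5 → ((¬q1 ∧ q4) ∨ (q2 ∨ ¬q4))) → (¬q3 → (q3 ∧ q3))) ∨ ((¬q3 → (q3 ∧ q3)) → (q5 → ((¬q1 ∧ q4) ∨ (q2 ∨ ¬q4))))): α-rule — add F ((q5 → ((¬q1 ∧ q4) ∨ (q2 ∨ ¬q4))) → (¬q3 → (q3 ∧ q3))), F ((¬q3 → (q3 ∧ q3)) → (q5 → ((¬q1 ∧ q4) ∨ (q2 ∨ ¬q4)))).
F ((q5 → ((¬q1 ∧ q4) ∨ (q2 ∨ ¬q4))) → (¬q3 → (q3 ∧ q3))): α-rule — add T (q5 → ((¬q1 ∧ q4) ∨ (q2 ∨ ¬q4))), F (¬q3 → (q3 ∧ q3)).
F ((¬q3 → (q3 ∧ q3)) → (q5 → ((¬q1 ∧ q4) ∨ (q2 ∨ ¬q4)))): α-rule — add T (¬q3 → (q3 ∧ q3)), F (q5 → ((¬q1 ∧ q4) ∨ (q2 ∨ ¬q4))).
F (¬q3 → (q3 ∧ q3)): α-rule — add T ¬q3, F (q3 ∧ q3).
F (q5 → ((¬q1 ∧ q4) ∨ (q2 ∨ ¬q4))): α-rule — add T q5, F ((¬q1 ∧ q4) ∨ (q2 ∨ ¬q4)).
F ((¬q1 ∧ q4) ∨ (q2 ∨ ¬q4)): α-rule — add F (¬q1 ∧ q4), F (q2 ∨ ¬q4).
F (q2 ∨ ¬q4): α-rule — add F q2, F ¬q4.
T (q5 → ((¬q1 ∧ q4) ∨ (q2 ∨ ¬q4))): β-rule — branch into F q5  //  T ((¬q1 ∧ q4) ∨ (q2 ∨ ¬q4)).
  branch 1 (add F q5):
    × closes — contains both q5 and ¬q5.
  branch 2 (add T ((¬q1 ∧ q4) ∨ (q2 ∨ ¬q4))):
    T (¬q3 → (q3 ∧ q3)): β-rule — branch into F ¬q3  //  T (q3 ∧ q3).
      branch 2.1 (add F ¬q3):
        × closes — contains both q3 and ¬q3.
      branch 2.2 (add T (q3 ∧ q3)):
        T (q3 ∧ q3): α-rule — add T q3, T q3.
        × closes — contains both q3 and ¬q3.
All 3 branches close.
Every branch closed, so the negation is unsatisfiable and the formula is valid.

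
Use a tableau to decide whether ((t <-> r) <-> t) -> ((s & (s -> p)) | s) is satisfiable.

Satisfiable

Initial set: {T (((t <-> r) <-> t) -> ((s & (s -> p)) | s))}.
T (((t <-> r) <-> t) -> ((s & (s -> p)) | s)): β-rule — branch into F ((t <-> r) <-> t)  //  T ((s & (s -> p)) | s).
  branch 1 (add F ((t <-> r) <-> t)):
    F ((t <-> r) <-> t): β-rule — branch into T (t <-> r), F t  //  F (t <-> r), T t.
      branch 1.1 (add T (t <-> r), F t):
        T (t <-> r): β-rule — branch into T t, T r  //  F t, F r.
          branch 1.1.1 (add T t, T r):
            × closes — contains both t and ~t.
          branch 1.1.2 (add F t, F r):
            ○ open, literals {r=0, t=0}.
      branch 1.2 (add F (t <-> r), T t):
        F (t <-> r): β-rule — branch into T t, F r  //  F t, T r.
          branch 1.2.1 (add T t, F r):
            ○ open, literals {r=0, t=1}.
          branch 1.2.2 (add F t, T r):
            × closes — contains both t and ~t.
  branch 2 (add T ((s & (s -> p)) | s)):
    T ((s & (s -> p)) | s): β-rule — branch into T (s & (s -> p))  //  T s.
      branch 2.1 (add T (s & (s -> p))):
        T (s & (s -> p)): α-rule — add T s, T (s -> p).
        T (s -> p): β-rule — branch into F s  //  T p.
          branch 2.1.1 (add F s):
            × closes — contains both s and ~s.
          branch 2.1.2 (add T p):
            ○ open, literals {p=1, s=1}.
      branch 2.2 (add T s):
        ○ open, literals {s=1}.
3 branches closed, 4 open.
An open branch gives a satisfying assignment: r=0, t=0.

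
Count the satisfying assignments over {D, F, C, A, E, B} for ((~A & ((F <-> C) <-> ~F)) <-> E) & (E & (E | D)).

Initial set: {(((~A & ((F <-> C) <-> ~F)) <-> E) & (E & (E | D)))}.
(((~A & ((F <-> C) <-> ~F)) <-> E) & (E & (E | D))): α-rule — add ((~A & ((F <-> C) <-> ~F)) <-> E), (E & (E | D)).
(E & (E | D)): α-rule — add E, (E | D).
((~A & ((F <-> C) <-> ~F)) <-> E): β-rule — branch into (~A & ((F <-> C) <-> ~F)), E  //  ~(~A & ((F <-> C) <-> ~F)), ~E.
  branch 1 (add (~A & ((F <-> C) <-> ~F)), E):
    (~A & ((F <-> C) <-> ~F)): α-rule — add ~A, ((F <-> C) <-> ~F).
    (E | D): β-rule — branch into E  //  D.
      branch 1.1 (add E):
        ((F <-> C) <-> ~F): β-rule — branch into (F <-> C), ~F  //  ~(F <-> C), ~~F.
          branch 1.1.1 (add (F <-> C), ~F):
            (F <-> C): β-rule — branch into F, C  //  ~F, ~C.
              branch 1.1.1.1 (add F, C):
                × closes — contains both F and ~F.
              branch 1.1.1.2 (add ~F, ~C):
                ○ open, literals {A=F, C=F, E=T, F=F}.
          branch 1.1.2 (add ~(F <-> C), ~~F):
            ~(F <-> C): β-rule — branch into F, ~C  //  ~F, C.
              branch 1.1.2.1 (add F, ~C):
                ○ open, literals {A=F, C=F, E=T, F=T}.
              branch 1.1.2.2 (add ~F, C):
                × closes — contains both F and ~F.
      branch 1.2 (add D):
        ((F <-> C) <-> ~F): β-rule — branch into (F <-> C), ~F  //  ~(F <-> C), ~~F.
          branch 1.2.1 (add (F <-> C), ~F):
            (F <-> C): β-rule — branch into F, C  //  ~F, ~C.
              branch 1.2.1.1 (add F, C):
                × closes — contains both F and ~F.
              branch 1.2.1.2 (add ~F, ~C):
                ○ open, literals {A=F, C=F, D=T, E=T, F=F}.
          branch 1.2.2 (add ~(F <-> C), ~~F):
            ~(F <-> C): β-rule — branch into F, ~C  //  ~F, C.
              branch 1.2.2.1 (add F, ~C):
                ○ open, literals {A=F, C=F, D=T, E=T, F=T}.
              branch 1.2.2.2 (add ~F, C):
                × closes — contains both F and ~F.
  branch 2 (add ~(~A & ((F <-> C) <-> ~F)), ~E):
    × closes — contains both E and ~E.
5 branches closed, 4 open.
Each open branch fixes some atoms; the unmentioned ones are free. Counting distinct full assignments: branch {A=F, C=F, E=T, F=F} (D, B) contributes 4 new; branch {A=F, C=F, E=T, F=T} (D, B) contributes 4 new; branch {A=F, C=F, D=T, E=T, F=F} (B) contributes 0 new; branch {A=F, C=F, D=T, E=T, F=T} (B) contributes 0 new. Total: 8.

8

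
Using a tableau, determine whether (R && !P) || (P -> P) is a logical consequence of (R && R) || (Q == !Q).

Initial set: {((R && R) || (Q == !Q)); !((R && !P) || (P -> P))}.
!((R && !P) || (P -> P)): α-rule — add !(R && !P), !(P -> P).
!(P -> P): α-rule — add P, !P.
× closes — contains both P and !P.
All 1 branch closes.
Every branch closed, so the premises entail the conclusion.

Yes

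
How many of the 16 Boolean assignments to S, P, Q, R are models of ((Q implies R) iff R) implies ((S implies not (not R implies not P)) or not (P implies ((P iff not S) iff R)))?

Initial set: {T (((Q implies R) iff R) implies ((S implies not (not R implies not P)) or not (P implies ((P iff not S) iff R))))}.
T (((Q implies R) iff R) implies ((S implies not (not R implies not P)) or not (P implies ((P iff not S) iff R)))): β-rule — branch into F ((Q implies R) iff R)  //  T ((S implies not (not R implies not P)) or not (P implies ((P iff not S) iff R))).
  branch 1 (add F ((Q implies R) iff R)):
    F ((Q implies R) iff R): β-rule — branch into T (Q implies R), F R  //  F (Q implies R), T R.
      branch 1.1 (add T (Q implies R), F R):
        T (Q implies R): β-rule — branch into F Q  //  T R.
          branch 1.1.1 (add F Q):
            ○ open, literals {Q=F, R=F}.
          branch 1.1.2 (add T R):
            × closes — contains both R and not R.
      branch 1.2 (add F (Q implies R), T R):
        F (Q implies R): α-rule — add T Q, F R.
        × closes — contains both R and not R.
  branch 2 (add T ((S implies not (not R implies not P)) or not (P implies ((P iff not S) iff R)))):
    T ((S implies not (not R implies not P)) or not (P implies ((P iff not S) iff R))): β-rule — branch into T (S implies not (not R implies not P))  //  T not (P implies ((P iff not S) iff R)).
      branch 2.1 (add T (S implies not (not R implies not P))):
        T (S implies not (not R implies not P)): β-rule — branch into F S  //  T not (not R implies not P).
          branch 2.1.1 (add F S):
            ○ open, literals {S=F}.
          branch 2.1.2 (add T not (not R implies not P)):
            T not (not R implies not P): α-rule — add T not R, F not P.
            ○ open, literals {P=T, R=F}.
      branch 2.2 (add T not (P implies ((P iff not S) iff R))):
        T not (P implies ((P iff not S) iff R)): α-rule — add T P, F ((P iff not S) iff R).
        F ((P iff not S) iff R): β-rule — branch into T (P iff not S), F R  //  F (P iff not S), T R.
          branch 2.2.1 (add T (P iff not S), F R):
            T (P iff not S): β-rule — branch into T P, T not S  //  F P, F not S.
              branch 2.2.1.1 (add T P, T not S):
                ○ open, literals {P=T, R=F, S=F}.
              branch 2.2.1.2 (add F P, F not S):
                × closes — contains both P and not P.
          branch 2.2.2 (add F (P iff not S), T R):
            F (P iff not S): β-rule — branch into T P, F not S  //  F P, T not S.
              branch 2.2.2.1 (add T P, F not S):
                ○ open, literals {P=T, R=T, S=T}.
              branch 2.2.2.2 (add F P, T not S):
                × closes — contains both P and not P.
4 branches closed, 5 open.
Each open branch fixes some atoms; the unmentioned ones are free. Counting distinct full assignments: branch {Q=F, R=F} (S, P) contributes 4 new; branch {S=F} (P, Q, R) contributes 6 new; branch {P=T, R=F} (S, Q) contributes 1 new; branch {P=T, R=F, S=F} (Q) contributes 0 new; branch {P=T, R=T, S=T} (Q) contributes 2 new. Total: 13.

13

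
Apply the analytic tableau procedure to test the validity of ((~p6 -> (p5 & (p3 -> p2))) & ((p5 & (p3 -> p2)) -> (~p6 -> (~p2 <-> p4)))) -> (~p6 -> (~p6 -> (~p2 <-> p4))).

Assume the negation and expand:
Initial set: {F (((~p6 -> (p5 & (p3 -> p2))) & ((p5 & (p3 -> p2)) -> (~p6 -> (~p2 <-> p4)))) -> (~p6 -> (~p6 -> (~p2 <-> p4))))}.
F (((~p6 -> (p5 & (p3 -> p2))) & ((p5 & (p3 -> p2)) -> (~p6 -> (~p2 <-> p4)))) -> (~p6 -> (~p6 -> (~p2 <-> p4)))): α-rule — add T ((~p6 -> (p5 & (p3 -> p2))) & ((p5 & (p3 -> p2)) -> (~p6 -> (~p2 <-> p4)))), F (~p6 -> (~p6 -> (~p2 <-> p4))).
T ((~p6 -> (p5 & (p3 -> p2))) & ((p5 & (p3 -> p2)) -> (~p6 -> (~p2 <-> p4)))): α-rule — add T (~p6 -> (p5 & (p3 -> p2))), T ((p5 & (p3 -> p2)) -> (~p6 -> (~p2 <-> p4))).
F (~p6 -> (~p6 -> (~p2 <-> p4))): α-rule — add T ~p6, F (~p6 -> (~p2 <-> p4)).
F (~p6 -> (~p2 <-> p4)): α-rule — add T ~p6, F (~p2 <-> p4).
T (~p6 -> (p5 & (p3 -> p2))): β-rule — branch into F ~p6  //  T (p5 & (p3 -> p2)).
  branch 1 (add F ~p6):
    × closes — contains both p6 and ~p6.
  branch 2 (add T (p5 & (p3 -> p2))):
    T (p5 & (p3 -> p2)): α-rule — add T p5, T (p3 -> p2).
    T ((p5 & (p3 -> p2)) -> (~p6 -> (~p2 <-> p4))): β-rule — branch into F (p5 & (p3 -> p2))  //  T (~p6 -> (~p2 <-> p4)).
      branch 2.1 (add F (p5 & (p3 -> p2))):
        F (~p2 <-> p4): β-rule — branch into T ~p2, F p4  //  F ~p2, T p4.
          branch 2.1.1 (add T ~p2, F p4):
            T (p3 -> p2): β-rule — branch into F p3  //  T p2.
              branch 2.1.1.1 (add F p3):
                F (p5 & (p3 -> p2)): β-rule — branch into F p5  //  F (p3 -> p2).
                  branch 2.1.1.1.1 (add F p5):
                    × closes — contains both p5 and ~p5.
                  branch 2.1.1.1.2 (add F (p3 -> p2)):
                    F (p3 -> p2): α-rule — add T p3, F p2.
                    × closes — contains both p3 and ~p3.
              branch 2.1.1.2 (add T p2):
                × closes — contains both p2 and ~p2.
          branch 2.1.2 (add F ~p2, T p4):
            T (p3 -> p2): β-rule — branch into F p3  //  T p2.
              branch 2.1.2.1 (add F p3):
                F (p5 & (p3 -> p2)): β-rule — branch into F p5  //  F (p3 -> p2).
                  branch 2.1.2.1.1 (add F p5):
                    × closes — contains both p5 and ~p5.
                  branch 2.1.2.1.2 (add F (p3 -> p2)):
                    F (p3 -> p2): α-rule — add T p3, F p2.
                    × closes — contains both p3 and ~p3.
              branch 2.1.2.2 (add T p2):
                F (p5 & (p3 -> p2)): β-rule — branch into F p5  //  F (p3 -> p2).
                  branch 2.1.2.2.1 (add F p5):
                    × closes — contains both p5 and ~p5.
                  branch 2.1.2.2.2 (add F (p3 -> p2)):
                    F (p3 -> p2): α-rule — add T p3, F p2.
                    × closes — contains both p2 and ~p2.
      branch 2.2 (add T (~p6 -> (~p2 <-> p4))):
        F (~p2 <-> p4): β-rule — branch into T ~p2, F p4  //  F ~p2, T p4.
          branch 2.2.1 (add T ~p2, F p4):
            T (p3 -> p2): β-rule — branch into F p3  //  T p2.
              branch 2.2.1.1 (add F p3):
                T (~p6 -> (~p2 <-> p4)): β-rule — branch into F ~p6  //  T (~p2 <-> p4).
                  branch 2.2.1.1.1 (add F ~p6):
                    × closes — contains both p6 and ~p6.
                  branch 2.2.1.1.2 (add T (~p2 <-> p4)):
                    T (~p2 <-> p4): β-rule — branch into T ~p2, T p4  //  F ~p2, F p4.
                      branch 2.2.1.1.2.1 (add T ~p2, T p4):
                        × closes — contains both p4 and ~p4.
                      branch 2.2.1.1.2.2 (add F ~p2, F p4):
                        × closes — contains both p2 and ~p2.
              branch 2.2.1.2 (add T p2):
                × closes — contains both p2 and ~p2.
          branch 2.2.2 (add F ~p2, T p4):
            T (p3 -> p2): β-rule — branch into F p3  //  T p2.
              branch 2.2.2.1 (add F p3):
                T (~p6 -> (~p2 <-> p4)): β-rule — branch into F ~p6  //  T (~p2 <-> p4).
                  branch 2.2.2.1.1 (add F ~p6):
                    × closes — contains both p6 and ~p6.
                  branch 2.2.2.1.2 (add T (~p2 <-> p4)):
                    T (~p2 <-> p4): β-rule — branch into T ~p2, T p4  //  F ~p2, F p4.
                      branch 2.2.2.1.2.1 (add T ~p2, T p4):
                        × closes — contains both p2 and ~p2.
                      branch 2.2.2.1.2.2 (add F ~p2, F p4):
                        × closes — contains both p4 and ~p4.
              branch 2.2.2.2 (add T p2):
                T (~p6 -> (~p2 <-> p4)): β-rule — branch into F ~p6  //  T (~p2 <-> p4).
                  branch 2.2.2.2.1 (add F ~p6):
                    × closes — contains both p6 and ~p6.
                  branch 2.2.2.2.2 (add T (~p2 <-> p4)):
                    T (~p2 <-> p4): β-rule — branch into T ~p2, T p4  //  F ~p2, F p4.
                      branch 2.2.2.2.2.1 (add T ~p2, T p4):
                        × closes — contains both p2 and ~p2.
                      branch 2.2.2.2.2.2 (add F ~p2, F p4):
                        × closes — contains both p4 and ~p4.
All 18 branches close.
Every branch closed, so the negation is unsatisfiable and the formula is valid.

Valid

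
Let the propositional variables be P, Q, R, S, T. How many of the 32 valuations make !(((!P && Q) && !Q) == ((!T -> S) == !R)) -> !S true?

24

Initial set: {T (!(((!P && Q) && !Q) == ((!T -> S) == !R)) -> !S)}.
T (!(((!P && Q) && !Q) == ((!T -> S) == !R)) -> !S): β-rule — branch into F !(((!P && Q) && !Q) == ((!T -> S) == !R))  //  T !S.
  branch 1 (add F !(((!P && Q) && !Q) == ((!T -> S) == !R))):
    F !(((!P && Q) && !Q) == ((!T -> S) == !R)): β-rule — branch into T ((!P && Q) && !Q), T ((!T -> S) == !R)  //  F ((!P && Q) && !Q), F ((!T -> S) == !R).
      branch 1.1 (add T ((!P && Q) && !Q), T ((!T -> S) == !R)):
        T ((!P && Q) && !Q): α-rule — add T (!P && Q), T !Q.
        T (!P && Q): α-rule — add T !P, T Q.
        × closes — contains both Q and !Q.
      branch 1.2 (add F ((!P && Q) && !Q), F ((!T -> S) == !R)):
        F ((!P && Q) && !Q): β-rule — branch into F (!P && Q)  //  F !Q.
          branch 1.2.1 (add F (!P && Q)):
            F ((!T -> S) == !R): β-rule — branch into T (!T -> S), F !R  //  F (!T -> S), T !R.
              branch 1.2.1.1 (add T (!T -> S), F !R):
                F (!P && Q): β-rule — branch into F !P  //  F Q.
                  branch 1.2.1.1.1 (add F !P):
                    T (!T -> S): β-rule — branch into F !T  //  T S.
                      branch 1.2.1.1.1.1 (add F !T):
                        ○ open, literals {P=1, R=1, T=1}.
                      branch 1.2.1.1.1.2 (add T S):
                        ○ open, literals {P=1, R=1, S=1}.
                  branch 1.2.1.1.2 (add F Q):
                    T (!T -> S): β-rule — branch into F !T  //  T S.
                      branch 1.2.1.1.2.1 (add F !T):
                        ○ open, literals {Q=0, R=1, T=1}.
                      branch 1.2.1.1.2.2 (add T S):
                        ○ open, literals {Q=0, R=1, S=1}.
              branch 1.2.1.2 (add F (!T -> S), T !R):
                F (!T -> S): α-rule — add T !T, F S.
                F (!P && Q): β-rule — branch into F !P  //  F Q.
                  branch 1.2.1.2.1 (add F !P):
                    ○ open, literals {P=1, R=0, S=0, T=0}.
                  branch 1.2.1.2.2 (add F Q):
                    ○ open, literals {Q=0, R=0, S=0, T=0}.
          branch 1.2.2 (add F !Q):
            F ((!T -> S) == !R): β-rule — branch into T (!T -> S), F !R  //  F (!T -> S), T !R.
              branch 1.2.2.1 (add T (!T -> S), F !R):
                T (!T -> S): β-rule — branch into F !T  //  T S.
                  branch 1.2.2.1.1 (add F !T):
                    ○ open, literals {Q=1, R=1, T=1}.
                  branch 1.2.2.1.2 (add T S):
                    ○ open, literals {Q=1, R=1, S=1}.
              branch 1.2.2.2 (add F (!T -> S), T !R):
                F (!T -> S): α-rule — add T !T, F S.
                ○ open, literals {Q=1, R=0, S=0, T=0}.
  branch 2 (add T !S):
    ○ open, literals {S=0}.
1 branch closed, 10 open.
Each open branch fixes some atoms; the unmentioned ones are free. Counting distinct full assignments: branch {P=1, R=1, T=1} (Q, S) contributes 4 new; branch {P=1, R=1, S=1} (Q, T) contributes 2 new; branch {Q=0, R=1, T=1} (P, S) contributes 2 new; branch {Q=0, R=1, S=1} (P, T) contributes 1 new; branch {P=1, R=0, S=0, T=0} (Q) contributes 2 new; branch {Q=0, R=0, S=0, T=0} (P) contributes 1 new; branch {Q=1, R=1, T=1} (P, S) contributes 2 new; branch {Q=1, R=1, S=1} (P, T) contributes 1 new; branch {Q=1, R=0, S=0, T=0} (P) contributes 1 new; branch {S=0} (P, Q, R, T) contributes 8 new. Total: 24.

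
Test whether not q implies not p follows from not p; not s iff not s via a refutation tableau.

Yes

Initial set: {not p; (not s iff not s); not (not q implies not p)}.
not (not q implies not p): α-rule — add not q, not not p.
× closes — contains both p and not p.
All 1 branch closes.
Every branch closed, so the premises entail the conclusion.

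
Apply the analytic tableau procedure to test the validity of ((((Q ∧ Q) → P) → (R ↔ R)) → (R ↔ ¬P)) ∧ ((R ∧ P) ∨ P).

Not valid

Assume the negation and expand:
Initial set: {¬(((((Q ∧ Q) → P) → (R ↔ R)) → (R ↔ ¬P)) ∧ ((R ∧ P) ∨ P))}.
¬(((((Q ∧ Q) → P) → (R ↔ R)) → (R ↔ ¬P)) ∧ ((R ∧ P) ∨ P)): β-rule — branch into ¬((((Q ∧ Q) → P) → (R ↔ R)) → (R ↔ ¬P))  //  ¬((R ∧ P) ∨ P).
  branch 1 (add ¬((((Q ∧ Q) → P) → (R ↔ R)) → (R ↔ ¬P))):
    ¬((((Q ∧ Q) → P) → (R ↔ R)) → (R ↔ ¬P)): α-rule — add (((Q ∧ Q) → P) → (R ↔ R)), ¬(R ↔ ¬P).
    (((Q ∧ Q) → P) → (R ↔ R)): β-rule — branch into ¬((Q ∧ Q) → P)  //  (R ↔ R).
      branch 1.1 (add ¬((Q ∧ Q) → P)):
        ¬((Q ∧ Q) → P): α-rule — add (Q ∧ Q), ¬P.
        (Q ∧ Q): α-rule — add Q, Q.
        ¬(R ↔ ¬P): β-rule — branch into R, ¬¬P  //  ¬R, ¬P.
          branch 1.1.1 (add R, ¬¬P):
            × closes — contains both P and ¬P.
          branch 1.1.2 (add ¬R, ¬P):
            ○ open, literals {P=false, Q=true, R=false}.
      branch 1.2 (add (R ↔ R)):
        ¬(R ↔ ¬P): β-rule — branch into R, ¬¬P  //  ¬R, ¬P.
          branch 1.2.1 (add R, ¬¬P):
            (R ↔ R): β-rule — branch into R, R  //  ¬R, ¬R.
              branch 1.2.1.1 (add R, R):
                ○ open, literals {P=true, R=true}.
              branch 1.2.1.2 (add ¬R, ¬R):
                × closes — contains both R and ¬R.
          branch 1.2.2 (add ¬R, ¬P):
            (R ↔ R): β-rule — branch into R, R  //  ¬R, ¬R.
              branch 1.2.2.1 (add R, R):
                × closes — contains both R and ¬R.
              branch 1.2.2.2 (add ¬R, ¬R):
                ○ open, literals {P=false, R=false}.
  branch 2 (add ¬((R ∧ P) ∨ P)):
    ¬((R ∧ P) ∨ P): α-rule — add ¬(R ∧ P), ¬P.
    ¬(R ∧ P): β-rule — branch into ¬R  //  ¬P.
      branch 2.1 (add ¬R):
        ○ open, literals {P=false, R=false}.
      branch 2.2 (add ¬P):
        ○ open, literals {P=false}.
3 branches closed, 5 open.
An open branch gives a countermodel: P=false, Q=true, R=false (unmentioned atoms arbitrary); under it the original formula is false.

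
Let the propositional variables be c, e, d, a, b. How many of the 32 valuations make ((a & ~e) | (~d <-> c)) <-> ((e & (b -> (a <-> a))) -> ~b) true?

Initial set: {(((a & ~e) | (~d <-> c)) <-> ((e & (b -> (a <-> a))) -> ~b))}.
(((a & ~e) | (~d <-> c)) <-> ((e & (b -> (a <-> a))) -> ~b)): β-rule — branch into ((a & ~e) | (~d <-> c)), ((e & (b -> (a <-> a))) -> ~b)  //  ~((a & ~e) | (~d <-> c)), ~((e & (b -> (a <-> a))) -> ~b).
  branch 1 (add ((a & ~e) | (~d <-> c)), ((e & (b -> (a <-> a))) -> ~b)):
    ((a & ~e) | (~d <-> c)): β-rule — branch into (a & ~e)  //  (~d <-> c).
      branch 1.1 (add (a & ~e)):
        (a & ~e): α-rule — add a, ~e.
        ((e & (b -> (a <-> a))) -> ~b): β-rule — branch into ~(e & (b -> (a <-> a)))  //  ~b.
          branch 1.1.1 (add ~(e & (b -> (a <-> a)))):
            ~(e & (b -> (a <-> a))): β-rule — branch into ~e  //  ~(b -> (a <-> a)).
              branch 1.1.1.1 (add ~e):
                ○ open, literals {a=1, e=0}.
              branch 1.1.1.2 (add ~(b -> (a <-> a))):
                ~(b -> (a <-> a)): α-rule — add b, ~(a <-> a).
                ~(a <-> a): β-rule — branch into a, ~a  //  ~a, a.
                  branch 1.1.1.2.1 (add a, ~a):
                    × closes — contains both a and ~a.
                  branch 1.1.1.2.2 (add ~a, a):
                    × closes — contains both a and ~a.
          branch 1.1.2 (add ~b):
            ○ open, literals {a=1, b=0, e=0}.
      branch 1.2 (add (~d <-> c)):
        ((e & (b -> (a <-> a))) -> ~b): β-rule — branch into ~(e & (b -> (a <-> a)))  //  ~b.
          branch 1.2.1 (add ~(e & (b -> (a <-> a)))):
            (~d <-> c): β-rule — branch into ~d, c  //  ~~d, ~c.
              branch 1.2.1.1 (add ~d, c):
                ~(e & (b -> (a <-> a))): β-rule — branch into ~e  //  ~(b -> (a <-> a)).
                  branch 1.2.1.1.1 (add ~e):
                    ○ open, literals {c=1, d=0, e=0}.
                  branch 1.2.1.1.2 (add ~(b -> (a <-> a))):
                    ~(b -> (a <-> a)): α-rule — add b, ~(a <-> a).
                    ~(a <-> a): β-rule — branch into a, ~a  //  ~a, a.
                      branch 1.2.1.1.2.1 (add a, ~a):
                        × closes — contains both a and ~a.
                      branch 1.2.1.1.2.2 (add ~a, a):
                        × closes — contains both a and ~a.
              branch 1.2.1.2 (add ~~d, ~c):
                ~(e & (b -> (a <-> a))): β-rule — branch into ~e  //  ~(b -> (a <-> a)).
                  branch 1.2.1.2.1 (add ~e):
                    ○ open, literals {c=0, d=1, e=0}.
                  branch 1.2.1.2.2 (add ~(b -> (a <-> a))):
                    ~(b -> (a <-> a)): α-rule — add b, ~(a <-> a).
                    ~(a <-> a): β-rule — branch into a, ~a  //  ~a, a.
                      branch 1.2.1.2.2.1 (add a, ~a):
                        × closes — contains both a and ~a.
                      branch 1.2.1.2.2.2 (add ~a, a):
                        × closes — contains both a and ~a.
          branch 1.2.2 (add ~b):
            (~d <-> c): β-rule — branch into ~d, c  //  ~~d, ~c.
              branch 1.2.2.1 (add ~d, c):
                ○ open, literals {b=0, c=1, d=0}.
              branch 1.2.2.2 (add ~~d, ~c):
                ○ open, literals {b=0, c=0, d=1}.
  branch 2 (add ~((a & ~e) | (~d <-> c)), ~((e & (b -> (a <-> a))) -> ~b)):
    ~((a & ~e) | (~d <-> c)): α-rule — add ~(a & ~e), ~(~d <-> c).
    ~((e & (b -> (a <-> a))) -> ~b): α-rule — add (e & (b -> (a <-> a))), ~~b.
    (e & (b -> (a <-> a))): α-rule — add e, (b -> (a <-> a)).
    ~(a & ~e): β-rule — branch into ~a  //  ~~e.
      branch 2.1 (add ~a):
        ~(~d <-> c): β-rule — branch into ~d, ~c  //  ~~d, c.
          branch 2.1.1 (add ~d, ~c):
            (b -> (a <-> a)): β-rule — branch into ~b  //  (a <-> a).
              branch 2.1.1.1 (add ~b):
                × closes — contains both b and ~b.
              branch 2.1.1.2 (add (a <-> a)):
                (a <-> a): β-rule — branch into a, a  //  ~a, ~a.
                  branch 2.1.1.2.1 (add a, a):
                    × closes — contains both a and ~a.
                  branch 2.1.1.2.2 (add ~a, ~a):
                    ○ open, literals {a=0, b=1, c=0, d=0, e=1}.
          branch 2.1.2 (add ~~d, c):
            (b -> (a <-> a)): β-rule — branch into ~b  //  (a <-> a).
              branch 2.1.2.1 (add ~b):
                × closes — contains both b and ~b.
              branch 2.1.2.2 (add (a <-> a)):
                (a <-> a): β-rule — branch into a, a  //  ~a, ~a.
                  branch 2.1.2.2.1 (add a, a):
                    × closes — contains both a and ~a.
                  branch 2.1.2.2.2 (add ~a, ~a):
                    ○ open, literals {a=0, b=1, c=1, d=1, e=1}.
      branch 2.2 (add ~~e):
        ~(~d <-> c): β-rule — branch into ~d, ~c  //  ~~d, c.
          branch 2.2.1 (add ~d, ~c):
            (b -> (a <-> a)): β-rule — branch into ~b  //  (a <-> a).
              branch 2.2.1.1 (add ~b):
                × closes — contains both b and ~b.
              branch 2.2.1.2 (add (a <-> a)):
                (a <-> a): β-rule — branch into a, a  //  ~a, ~a.
                  branch 2.2.1.2.1 (add a, a):
                    ○ open, literals {a=1, b=1, c=0, d=0, e=1}.
                  branch 2.2.1.2.2 (add ~a, ~a):
                    ○ open, literals {a=0, b=1, c=0, d=0, e=1}.
          branch 2.2.2 (add ~~d, c):
            (b -> (a <-> a)): β-rule — branch into ~b  //  (a <-> a).
              branch 2.2.2.1 (add ~b):
                × closes — contains both b and ~b.
              branch 2.2.2.2 (add (a <-> a)):
                (a <-> a): β-rule — branch into a, a  //  ~a, ~a.
                  branch 2.2.2.2.1 (add a, a):
                    ○ open, literals {a=1, b=1, c=1, d=1, e=1}.
                  branch 2.2.2.2.2 (add ~a, ~a):
                    ○ open, literals {a=0, b=1, c=1, d=1, e=1}.
12 branches closed, 12 open.
Each open branch fixes some atoms; the unmentioned ones are free. Counting distinct full assignments: branch {a=1, e=0} (c, d, b) contributes 8 new; branch {a=1, b=0, e=0} (c, d) contributes 0 new; branch {c=1, d=0, e=0} (a, b) contributes 2 new; branch {c=0, d=1, e=0} (a, b) contributes 2 new; branch {b=0, c=1, d=0} (e, a) contributes 2 new; branch {b=0, c=0, d=1} (e, a) contributes 2 new; branch {a=0, b=1, c=0, d=0, e=1} (none free) contributes 1 new; branch {a=0, b=1, c=1, d=1, e=1} (none free) contributes 1 new; branch {a=1, b=1, c=0, d=0, e=1} (none free) contributes 1 new; branch {a=0, b=1, c=0, d=0, e=1} (none free) contributes 0 new; branch {a=1, b=1, c=1, d=1, e=1} (none free) contributes 1 new; branch {a=0, b=1, c=1, d=1, e=1} (none free) contributes 0 new. Total: 20.

20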